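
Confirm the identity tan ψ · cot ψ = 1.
LHS = (sin ψ/cos ψ) · (cos ψ/sin ψ) = 1 = RHS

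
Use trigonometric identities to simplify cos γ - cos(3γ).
cos γ - cos(3γ) = 2 sin(2γ) sin γ (using Sum-to-product)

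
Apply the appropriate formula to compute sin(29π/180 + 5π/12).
sin(29π/180 + 5π/12) = sin 29π/180 cos 5π/12 + cos 29π/180 sin 5π/12 = 0.9703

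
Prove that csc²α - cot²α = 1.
LHS = 1/sin²α - cos²α/sin²α = (1 - cos²α)/sin²α = sin²α/sin²α = 1 = RHS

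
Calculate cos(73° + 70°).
cos(73° + 70°) = cos 73° cos 70° - sin 73° sin 70° = -0.7986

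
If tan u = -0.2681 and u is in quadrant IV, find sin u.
sin u = -0.259 (using tan²u + 1 = sec²u)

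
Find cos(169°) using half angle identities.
cos(169°) = -√((1 + cos 338°)/2) = -0.9816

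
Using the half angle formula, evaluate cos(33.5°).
cos(33.5°) = √((1 + cos 67°)/2) = 0.8339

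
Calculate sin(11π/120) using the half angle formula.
sin(11π/120) = √((1 - cos 11π/60)/2) = 0.284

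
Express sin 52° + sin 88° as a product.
sin 52° + sin 88° = 2 sin(70°) cos(-18°)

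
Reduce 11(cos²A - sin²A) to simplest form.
11(cos²A - sin²A) = 11(cos(2A)) (using Double angle)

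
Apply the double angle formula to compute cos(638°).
cos(638°) = cos²319° - sin²319° = 0.1392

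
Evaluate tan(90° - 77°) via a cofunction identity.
tan(90° - 77°) = cot(77°) = 0.2309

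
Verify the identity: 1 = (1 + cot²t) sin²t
RHS = csc²t · sin²t = (1/sin²t) · sin²t = 1 = LHS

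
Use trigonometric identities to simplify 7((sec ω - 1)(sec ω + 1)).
7((sec ω - 1)(sec ω + 1)) = 7(tan²ω) (using Diff. of squares)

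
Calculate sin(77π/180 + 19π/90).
sin(77π/180 + 19π/90) = sin 77π/180 cos 19π/90 + cos 77π/180 sin 19π/90 = 0.9063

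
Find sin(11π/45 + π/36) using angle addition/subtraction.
sin(11π/45 + π/36) = sin 11π/45 cos π/36 + cos 11π/45 sin π/36 = 0.7547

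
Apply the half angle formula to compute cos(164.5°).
cos(164.5°) = -√((1 + cos 329°)/2) = -0.9636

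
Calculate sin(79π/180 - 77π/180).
sin(79π/180 - 77π/180) = sin 79π/180 cos 77π/180 - cos 79π/180 sin 77π/180 = 0.0349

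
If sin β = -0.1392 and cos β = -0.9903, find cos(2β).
cos(2β) = cos²β - sin²β = 0.9613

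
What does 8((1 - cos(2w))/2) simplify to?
8((1 - cos(2w))/2) = 8(sin²w) (using Power reduction)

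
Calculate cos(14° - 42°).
cos(14° - 42°) = cos 14° cos 42° + sin 14° sin 42° = 0.8829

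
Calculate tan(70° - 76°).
tan(70° - 76°) = (tan 70° - tan 76°)/(1 + tan 70° tan 76°) = -0.1051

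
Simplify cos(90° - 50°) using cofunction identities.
cos(90° - 50°) = sin(50°)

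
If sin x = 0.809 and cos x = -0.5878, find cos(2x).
cos(2x) = cos²x - sin²x = -0.309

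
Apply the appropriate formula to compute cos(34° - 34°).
cos(34° - 34°) = cos 34° cos 34° + sin 34° sin 34° = 1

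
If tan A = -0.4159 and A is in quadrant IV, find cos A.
cos A = 0.9233 (using tan²A + 1 = sec²A)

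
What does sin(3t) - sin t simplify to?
sin(3t) - sin t = 2 cos(2t) sin t (using Sum-to-product)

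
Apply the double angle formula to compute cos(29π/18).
cos(29π/18) = cos²29π/36 - sin²29π/36 = 0.342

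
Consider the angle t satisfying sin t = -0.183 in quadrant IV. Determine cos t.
cos t = √(1 - sin²t) = 0.9831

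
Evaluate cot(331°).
cot(331°) = -1.804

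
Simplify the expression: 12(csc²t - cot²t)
12(csc²t - cot²t) = 12 (using Pythagorean identity)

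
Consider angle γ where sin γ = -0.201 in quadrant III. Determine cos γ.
cos γ = ±√(1 - sin²γ) = -0.9796 (negative in QIII)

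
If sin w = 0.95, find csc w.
csc w = 1/sin w = 1.053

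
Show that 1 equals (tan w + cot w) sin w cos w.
RHS = (sin w/cos w + cos w/sin w) sin w cos w = ((sin²w + cos²w)/(sin w cos w)) · sin w cos w = sin²w + cos²w = 1 = LHS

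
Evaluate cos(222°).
cos(222°) = -0.7431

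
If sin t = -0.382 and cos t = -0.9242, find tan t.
tan t = sin t / cos t = 0.4133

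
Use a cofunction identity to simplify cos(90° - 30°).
cos(90° - 30°) = sin(30°)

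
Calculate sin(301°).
sin(301°) = -0.8572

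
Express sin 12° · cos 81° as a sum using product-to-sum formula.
sin 12° cos 81° = (1/2)[sin(12°+81°) + sin(12°-81°)]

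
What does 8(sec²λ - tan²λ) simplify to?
8(sec²λ - tan²λ) = 8 (using Pythagorean identity)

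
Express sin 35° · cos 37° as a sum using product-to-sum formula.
sin 35° cos 37° = (1/2)[sin(35°+37°) + sin(35°-37°)]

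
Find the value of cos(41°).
cos(41°) = 0.7547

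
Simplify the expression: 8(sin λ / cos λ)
8(sin λ / cos λ) = 8(tan λ) (using Quotient identity)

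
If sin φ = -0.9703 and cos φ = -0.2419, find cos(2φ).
cos(2φ) = cos²φ - sin²φ = -0.883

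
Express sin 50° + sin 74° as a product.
sin 50° + sin 74° = 2 sin(62°) cos(-12°)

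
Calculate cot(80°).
cot(80°) = 0.1763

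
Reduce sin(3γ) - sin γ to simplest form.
sin(3γ) - sin γ = 2 cos(2γ) sin γ (using Sum-to-product)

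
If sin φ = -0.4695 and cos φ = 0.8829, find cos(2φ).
cos(2φ) = cos²φ - sin²φ = 0.5591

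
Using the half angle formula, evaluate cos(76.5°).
cos(76.5°) = √((1 + cos 153°)/2) = 0.2334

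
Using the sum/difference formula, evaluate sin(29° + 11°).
sin(29° + 11°) = sin 29° cos 11° + cos 29° sin 11° = 0.6428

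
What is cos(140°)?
cos(140°) = -0.766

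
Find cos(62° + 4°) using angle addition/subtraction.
cos(62° + 4°) = cos 62° cos 4° - sin 62° sin 4° = 0.4067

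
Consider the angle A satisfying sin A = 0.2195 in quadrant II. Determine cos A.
cos A = ±√(1 - sin²A) = -0.9756 (negative in QII)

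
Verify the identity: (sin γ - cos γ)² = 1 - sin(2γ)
LHS = sin²γ - 2 sin γ cos γ + cos²γ = (sin²γ + cos²γ) - 2 sin γ cos γ = 1 - sin(2γ) = RHS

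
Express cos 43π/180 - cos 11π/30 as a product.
cos 43π/180 - cos 11π/30 = -2 sin(109π/360) sin(-23π/360)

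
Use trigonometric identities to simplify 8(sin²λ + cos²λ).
8(sin²λ + cos²λ) = 8 (using Pythagorean identity)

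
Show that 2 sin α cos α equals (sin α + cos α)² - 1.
RHS = sin²α + 2 sin α cos α + cos²α - 1 = (sin²α + cos²α) + 2 sin α cos α - 1 = 1 + 2 sin α cos α - 1 = 2 sin α cos α = LHS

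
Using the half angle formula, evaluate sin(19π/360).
sin(19π/360) = √((1 - cos 19π/180)/2) = 0.165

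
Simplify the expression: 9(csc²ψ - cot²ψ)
9(csc²ψ - cot²ψ) = 9 (using Pythagorean identity)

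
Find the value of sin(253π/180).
sin(253π/180) = -0.9563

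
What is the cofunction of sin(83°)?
sin(83°) = cos(90° - 83°) = cos(7°)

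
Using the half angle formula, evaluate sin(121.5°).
sin(121.5°) = √((1 - cos 243°)/2) = 0.8526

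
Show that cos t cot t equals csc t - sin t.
RHS = 1/sin t - sin t = (1 - sin²t)/sin t = cos²t/sin t = cos t · (cos t/sin t) = cos t cot t = LHS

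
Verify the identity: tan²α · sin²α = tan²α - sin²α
RHS = sin²α/cos²α - sin²α = sin²α(1/cos²α - 1) = sin²α · (1 - cos²α)/cos²α = sin²α · sin²α/cos²α = sin²α · tan²α = LHS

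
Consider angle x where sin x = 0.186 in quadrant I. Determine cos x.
cos x = √(1 - sin²x) = 0.9825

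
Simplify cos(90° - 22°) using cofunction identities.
cos(90° - 22°) = sin(22°)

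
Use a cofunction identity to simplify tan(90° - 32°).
tan(90° - 32°) = cot(32°)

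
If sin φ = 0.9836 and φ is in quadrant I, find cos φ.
cos φ = 0.1804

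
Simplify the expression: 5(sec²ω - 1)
5(sec²ω - 1) = 5(tan²ω) (using Pythagorean identity)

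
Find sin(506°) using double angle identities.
sin(506°) = 2 sin 253° cos 253° = 0.5592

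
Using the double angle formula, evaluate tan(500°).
tan(500°) = 2 tan 250° / (1 - tan²250°) = -0.8391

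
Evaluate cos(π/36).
cos(π/36) = 0.9962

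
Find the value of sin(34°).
sin(34°) = 0.5592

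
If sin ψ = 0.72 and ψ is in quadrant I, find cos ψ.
cos ψ = 0.694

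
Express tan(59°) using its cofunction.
tan(59°) = cot(90° - 59°) = cot(31°)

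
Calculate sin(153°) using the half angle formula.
sin(153°) = √((1 - cos 306°)/2) = 0.454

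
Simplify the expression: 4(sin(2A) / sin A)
4(sin(2A) / sin A) = 4(2 cos A) (using Double angle)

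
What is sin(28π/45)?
sin(28π/45) = 0.9272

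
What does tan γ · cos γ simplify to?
tan γ · cos γ = sin γ (using Quotient identity)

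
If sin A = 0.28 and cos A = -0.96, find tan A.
tan A = sin A / cos A = -0.2917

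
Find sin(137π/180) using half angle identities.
sin(137π/180) = √((1 - cos 137π/90)/2) = 0.682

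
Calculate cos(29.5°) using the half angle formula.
cos(29.5°) = √((1 + cos 59°)/2) = 0.8704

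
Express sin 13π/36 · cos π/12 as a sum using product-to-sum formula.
sin 13π/36 cos π/12 = (1/2)[sin(13π/36+π/12) + sin(13π/36-π/12)]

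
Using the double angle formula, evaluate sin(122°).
sin(122°) = 2 sin 61° cos 61° = 0.848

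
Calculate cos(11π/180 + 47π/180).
cos(11π/180 + 47π/180) = cos 11π/180 cos 47π/180 - sin 11π/180 sin 47π/180 = 0.5299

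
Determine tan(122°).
tan(122°) = -1.6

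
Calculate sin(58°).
sin(58°) = 0.848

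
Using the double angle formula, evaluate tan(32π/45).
tan(32π/45) = 2 tan 16π/45 / (1 - tan²16π/45) = -1.28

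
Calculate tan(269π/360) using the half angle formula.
tan(269π/360) = sin 269π/180 / (1 + cos 269π/180) = -1.018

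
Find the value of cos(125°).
cos(125°) = -0.5736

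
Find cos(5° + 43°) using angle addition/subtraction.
cos(5° + 43°) = cos 5° cos 43° - sin 5° sin 43° = 0.6691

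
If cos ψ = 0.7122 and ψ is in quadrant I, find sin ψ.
sin ψ = 0.702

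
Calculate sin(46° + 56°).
sin(46° + 56°) = sin 46° cos 56° + cos 46° sin 56° = 0.9781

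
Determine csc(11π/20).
csc(11π/20) = 1.012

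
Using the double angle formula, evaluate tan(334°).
tan(334°) = 2 tan 167° / (1 - tan²167°) = -0.4877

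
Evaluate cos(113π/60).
cos(113π/60) = 0.9336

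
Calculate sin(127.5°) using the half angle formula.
sin(127.5°) = √((1 - cos 255°)/2) = 0.7934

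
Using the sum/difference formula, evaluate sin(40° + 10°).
sin(40° + 10°) = sin 40° cos 10° + cos 40° sin 10° = 0.766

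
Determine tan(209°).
tan(209°) = 0.5543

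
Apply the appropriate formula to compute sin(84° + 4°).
sin(84° + 4°) = sin 84° cos 4° + cos 84° sin 4° = 0.9994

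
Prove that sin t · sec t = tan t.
LHS = sin t · (1/cos t) = sin t/cos t = tan t = RHS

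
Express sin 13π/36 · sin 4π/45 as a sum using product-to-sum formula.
sin 13π/36 sin 4π/45 = (1/2)[cos(13π/36-4π/45) - cos(13π/36+4π/45)]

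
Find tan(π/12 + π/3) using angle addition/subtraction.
tan(π/12 + π/3) = (tan π/12 + tan π/3)/(1 - tan π/12 tan π/3) = 2+√3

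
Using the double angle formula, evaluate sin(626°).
sin(626°) = 2 sin 313° cos 313° = -0.9976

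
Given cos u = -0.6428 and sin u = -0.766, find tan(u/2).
tan(u/2) = sin u / (1 + cos u) = -2.144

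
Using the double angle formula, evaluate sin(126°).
sin(126°) = 2 sin 63° cos 63° = 0.809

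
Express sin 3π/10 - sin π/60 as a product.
sin 3π/10 - sin π/60 = 2 cos(19π/120) sin(17π/120)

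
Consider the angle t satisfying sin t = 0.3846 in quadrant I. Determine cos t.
cos t = √(1 - sin²t) = 0.9231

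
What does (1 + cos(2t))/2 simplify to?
(1 + cos(2t))/2 = cos²t (using Power reduction)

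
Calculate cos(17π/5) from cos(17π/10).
cos(17π/5) = cos²17π/10 - sin²17π/10 = -0.309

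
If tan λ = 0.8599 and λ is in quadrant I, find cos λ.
cos λ = 0.7582 (using tan²λ + 1 = sec²λ)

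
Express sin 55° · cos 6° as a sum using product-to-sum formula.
sin 55° cos 6° = (1/2)[sin(55°+6°) + sin(55°-6°)]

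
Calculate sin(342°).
sin(342°) = -0.309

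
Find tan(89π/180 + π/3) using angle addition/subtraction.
tan(89π/180 + π/3) = (tan 89π/180 + tan π/3)/(1 - tan 89π/180 tan π/3) = -0.6009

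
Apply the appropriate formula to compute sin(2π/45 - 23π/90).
sin(2π/45 - 23π/90) = sin 2π/45 cos 23π/90 - cos 2π/45 sin 23π/90 = -0.6157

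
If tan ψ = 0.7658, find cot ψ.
cot ψ = 1/tan ψ = 1.306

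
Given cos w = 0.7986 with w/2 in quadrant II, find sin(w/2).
sin(w/2) = ±√((1 - cos w)/2); positive since w/2 ∈ QII, so sin(w/2) = 0.3173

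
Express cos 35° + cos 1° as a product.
cos 35° + cos 1° = 2 cos(18°) cos(17°)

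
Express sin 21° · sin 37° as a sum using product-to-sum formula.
sin 21° sin 37° = (1/2)[cos(21°-37°) - cos(21°+37°)]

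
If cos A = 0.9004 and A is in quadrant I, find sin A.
sin A = 0.4351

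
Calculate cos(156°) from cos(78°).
cos(156°) = cos²78° - sin²78° = -0.9135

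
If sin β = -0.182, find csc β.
csc β = 1/sin β = -5.495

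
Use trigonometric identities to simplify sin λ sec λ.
sin λ sec λ = tan λ (using Reciprocal + quotient)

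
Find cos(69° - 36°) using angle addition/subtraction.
cos(69° - 36°) = cos 69° cos 36° + sin 69° sin 36° = 0.8387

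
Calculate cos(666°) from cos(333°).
cos(666°) = cos²333° - sin²333° = 0.5878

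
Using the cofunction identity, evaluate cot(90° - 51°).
cot(90° - 51°) = tan(51°) = 1.235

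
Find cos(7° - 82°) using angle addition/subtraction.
cos(7° - 82°) = cos 7° cos 82° + sin 7° sin 82° = (√6-√2)/4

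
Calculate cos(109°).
cos(109°) = -0.3256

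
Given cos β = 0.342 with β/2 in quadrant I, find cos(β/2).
cos(β/2) = ±√((1 + cos β)/2); positive since β/2 ∈ QI, so cos(β/2) = 0.8191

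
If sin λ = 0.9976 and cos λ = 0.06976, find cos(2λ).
cos(2λ) = cos²λ - sin²λ = -0.9903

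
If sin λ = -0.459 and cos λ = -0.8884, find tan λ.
tan λ = sin λ / cos λ = 0.5167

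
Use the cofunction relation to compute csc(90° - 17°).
csc(90° - 17°) = sec(17°) = 1.046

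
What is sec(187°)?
sec(187°) = -1.008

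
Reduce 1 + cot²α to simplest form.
1 + cot²α = csc²α (using Pythagorean identity)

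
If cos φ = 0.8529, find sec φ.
sec φ = 1/cos φ = 1.172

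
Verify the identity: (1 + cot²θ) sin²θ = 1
LHS = csc²θ · sin²θ = (1/sin²θ) · sin²θ = 1 = RHS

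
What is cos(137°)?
cos(137°) = -0.7314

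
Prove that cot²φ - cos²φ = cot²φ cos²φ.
LHS = cos²φ/sin²φ - cos²φ = cos²φ(1/sin²φ - 1) = cos²φ · (1 - sin²φ)/sin²φ = cos²φ · cos²φ/sin²φ = cos²φ · cot²φ = RHS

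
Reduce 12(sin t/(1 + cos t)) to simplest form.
12(sin t/(1 + cos t)) = 12(tan(t/2)) (using Half angle)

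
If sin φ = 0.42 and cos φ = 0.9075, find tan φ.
tan φ = sin φ / cos φ = 0.4628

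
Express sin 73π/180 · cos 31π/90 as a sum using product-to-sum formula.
sin 73π/180 cos 31π/90 = (1/2)[sin(73π/180+31π/90) + sin(73π/180-31π/90)]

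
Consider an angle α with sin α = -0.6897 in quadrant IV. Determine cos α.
cos α = √(1 - sin²α) = 0.7241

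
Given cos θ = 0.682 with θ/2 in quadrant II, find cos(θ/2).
cos(θ/2) = ±√((1 + cos θ)/2); negative since θ/2 ∈ QII, so cos(θ/2) = -0.9171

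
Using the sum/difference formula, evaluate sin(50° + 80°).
sin(50° + 80°) = sin 50° cos 80° + cos 50° sin 80° = 0.766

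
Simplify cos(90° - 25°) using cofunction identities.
cos(90° - 25°) = sin(25°)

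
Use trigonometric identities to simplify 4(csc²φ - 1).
4(csc²φ - 1) = 4(cot²φ) (using Pythagorean identity)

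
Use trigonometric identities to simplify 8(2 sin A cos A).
8(2 sin A cos A) = 8(sin(2A)) (using Double angle)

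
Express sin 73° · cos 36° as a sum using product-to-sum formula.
sin 73° cos 36° = (1/2)[sin(73°+36°) + sin(73°-36°)]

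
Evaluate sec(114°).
sec(114°) = -2.459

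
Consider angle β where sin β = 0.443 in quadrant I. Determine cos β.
cos β = √(1 - sin²β) = 0.8965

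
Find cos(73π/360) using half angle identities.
cos(73π/360) = √((1 + cos 73π/180)/2) = 0.8039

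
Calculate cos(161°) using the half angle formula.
cos(161°) = -√((1 + cos 322°)/2) = -0.9455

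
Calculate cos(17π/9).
cos(17π/9) = 0.9397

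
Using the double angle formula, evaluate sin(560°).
sin(560°) = 2 sin 280° cos 280° = -0.342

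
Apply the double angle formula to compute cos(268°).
cos(268°) = cos²134° - sin²134° = -0.0349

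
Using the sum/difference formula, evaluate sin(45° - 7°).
sin(45° - 7°) = sin 45° cos 7° - cos 45° sin 7° = 0.6157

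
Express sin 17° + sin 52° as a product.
sin 17° + sin 52° = 2 sin(34.5°) cos(-17.5°)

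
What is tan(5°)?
tan(5°) = 0.08749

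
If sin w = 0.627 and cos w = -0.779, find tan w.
tan w = sin w / cos w = -0.8049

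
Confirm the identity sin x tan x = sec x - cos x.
RHS = 1/cos x - cos x = (1 - cos²x)/cos x = sin²x/cos x = sin x · (sin x/cos x) = sin x tan x = LHS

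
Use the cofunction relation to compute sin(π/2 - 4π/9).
sin(π/2 - 4π/9) = cos(4π/9) = 0.1736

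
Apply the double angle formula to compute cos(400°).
cos(400°) = cos²200° - sin²200° = 0.766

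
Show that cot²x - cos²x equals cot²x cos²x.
LHS = cos²x/sin²x - cos²x = cos²x(1/sin²x - 1) = cos²x · (1 - sin²x)/sin²x = cos²x · cos²x/sin²x = cos²x · cot²x = RHS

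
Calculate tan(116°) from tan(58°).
tan(116°) = 2 tan 58° / (1 - tan²58°) = -2.05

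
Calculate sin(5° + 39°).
sin(5° + 39°) = sin 5° cos 39° + cos 5° sin 39° = 0.6947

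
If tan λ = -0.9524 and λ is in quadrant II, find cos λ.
cos λ = -0.7241 (using tan²λ + 1 = sec²λ)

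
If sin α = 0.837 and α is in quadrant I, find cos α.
cos α = 0.5472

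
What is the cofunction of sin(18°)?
sin(18°) = cos(90° - 18°) = cos(72°)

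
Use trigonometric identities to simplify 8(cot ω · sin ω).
8(cot ω · sin ω) = 8(cos ω) (using Quotient identity)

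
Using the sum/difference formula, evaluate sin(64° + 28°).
sin(64° + 28°) = sin 64° cos 28° + cos 64° sin 28° = 0.9994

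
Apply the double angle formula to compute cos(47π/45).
cos(47π/45) = 2cos²47π/90 - 1 = -0.9903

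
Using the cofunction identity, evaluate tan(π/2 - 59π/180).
tan(π/2 - 59π/180) = cot(59π/180) = 0.6009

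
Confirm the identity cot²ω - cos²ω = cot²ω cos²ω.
LHS = cos²ω/sin²ω - cos²ω = cos²ω(1/sin²ω - 1) = cos²ω · (1 - sin²ω)/sin²ω = cos²ω · cos²ω/sin²ω = cos²ω · cot²ω = RHS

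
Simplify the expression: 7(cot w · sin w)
7(cot w · sin w) = 7(cos w) (using Quotient identity)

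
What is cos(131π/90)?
cos(131π/90) = -0.1392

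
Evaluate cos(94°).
cos(94°) = -0.06976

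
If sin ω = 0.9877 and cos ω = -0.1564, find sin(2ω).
sin(2ω) = 2 sin ω cos ω = -0.309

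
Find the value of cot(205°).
cot(205°) = 2.145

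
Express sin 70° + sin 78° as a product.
sin 70° + sin 78° = 2 sin(74°) cos(-4°)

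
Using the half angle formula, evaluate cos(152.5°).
cos(152.5°) = -√((1 + cos 305°)/2) = -0.887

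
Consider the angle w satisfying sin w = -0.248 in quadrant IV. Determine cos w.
cos w = √(1 - sin²w) = 0.9688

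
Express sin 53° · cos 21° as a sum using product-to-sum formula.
sin 53° cos 21° = (1/2)[sin(53°+21°) + sin(53°-21°)]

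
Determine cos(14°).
cos(14°) = 0.9703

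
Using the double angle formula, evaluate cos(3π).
cos(3π) = 2cos²3π/2 - 1 = -1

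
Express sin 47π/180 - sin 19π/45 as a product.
sin 47π/180 - sin 19π/45 = 2 cos(41π/120) sin(-29π/360)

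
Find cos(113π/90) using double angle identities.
cos(113π/90) = cos²113π/180 - sin²113π/180 = -0.6947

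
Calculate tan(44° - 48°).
tan(44° - 48°) = (tan 44° - tan 48°)/(1 + tan 44° tan 48°) = -0.06993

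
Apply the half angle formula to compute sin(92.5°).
sin(92.5°) = √((1 - cos 185°)/2) = 0.999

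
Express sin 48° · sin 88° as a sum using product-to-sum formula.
sin 48° sin 88° = (1/2)[cos(48°-88°) - cos(48°+88°)]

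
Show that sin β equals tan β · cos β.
RHS = (sin β/cos β) · cos β = sin β = LHS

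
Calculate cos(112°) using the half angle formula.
cos(112°) = -√((1 + cos 224°)/2) = -0.3746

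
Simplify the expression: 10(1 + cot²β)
10(1 + cot²β) = 10(csc²β) (using Pythagorean identity)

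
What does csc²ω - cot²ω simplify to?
csc²ω - cot²ω = 1 (using Pythagorean identity)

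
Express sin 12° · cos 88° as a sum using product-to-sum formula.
sin 12° cos 88° = (1/2)[sin(12°+88°) + sin(12°-88°)]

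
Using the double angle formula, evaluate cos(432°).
cos(432°) = cos²216° - sin²216° = 0.309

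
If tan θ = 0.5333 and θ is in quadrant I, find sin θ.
sin θ = 0.4706 (using tan²θ + 1 = sec²θ)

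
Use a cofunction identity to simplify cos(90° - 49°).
cos(90° - 49°) = sin(49°)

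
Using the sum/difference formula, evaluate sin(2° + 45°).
sin(2° + 45°) = sin 2° cos 45° + cos 2° sin 45° = 0.7314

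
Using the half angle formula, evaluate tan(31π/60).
tan(31π/60) = sin 31π/30 / (1 + cos 31π/30) = -19.08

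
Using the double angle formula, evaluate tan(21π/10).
tan(21π/10) = 2 tan 21π/20 / (1 - tan²21π/20) = 0.3249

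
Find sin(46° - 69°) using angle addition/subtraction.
sin(46° - 69°) = sin 46° cos 69° - cos 46° sin 69° = -0.3907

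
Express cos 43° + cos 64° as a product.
cos 43° + cos 64° = 2 cos(53.5°) cos(-10.5°)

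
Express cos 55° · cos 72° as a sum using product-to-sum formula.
cos 55° cos 72° = (1/2)[cos(55°-72°) + cos(55°+72°)]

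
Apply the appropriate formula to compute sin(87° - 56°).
sin(87° - 56°) = sin 87° cos 56° - cos 87° sin 56° = 0.515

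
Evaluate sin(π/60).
sin(π/60) = 0.05234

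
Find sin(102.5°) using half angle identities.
sin(102.5°) = √((1 - cos 205°)/2) = 0.9763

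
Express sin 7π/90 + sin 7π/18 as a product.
sin 7π/90 + sin 7π/18 = 2 sin(7π/30) cos(-7π/45)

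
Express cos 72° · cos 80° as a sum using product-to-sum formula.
cos 72° cos 80° = (1/2)[cos(72°-80°) + cos(72°+80°)]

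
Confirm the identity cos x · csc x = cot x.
LHS = cos x · (1/sin x) = cos x/sin x = cot x = RHS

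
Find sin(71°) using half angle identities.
sin(71°) = √((1 - cos 142°)/2) = 0.9455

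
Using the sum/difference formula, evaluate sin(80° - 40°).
sin(80° - 40°) = sin 80° cos 40° - cos 80° sin 40° = 0.6428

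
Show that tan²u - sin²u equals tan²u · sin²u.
LHS = sin²u/cos²u - sin²u = sin²u(1/cos²u - 1) = sin²u · (1 - cos²u)/cos²u = sin²u · sin²u/cos²u = sin²u · tan²u = RHS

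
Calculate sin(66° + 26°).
sin(66° + 26°) = sin 66° cos 26° + cos 66° sin 26° = 0.9994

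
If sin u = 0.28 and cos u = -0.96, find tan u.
tan u = sin u / cos u = -0.2917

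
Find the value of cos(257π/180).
cos(257π/180) = -0.225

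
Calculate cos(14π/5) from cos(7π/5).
cos(14π/5) = cos²7π/5 - sin²7π/5 = -0.809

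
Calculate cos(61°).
cos(61°) = 0.4848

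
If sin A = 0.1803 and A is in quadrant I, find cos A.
cos A = 0.9836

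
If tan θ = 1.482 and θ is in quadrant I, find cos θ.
cos θ = 0.5593 (using tan²θ + 1 = sec²θ)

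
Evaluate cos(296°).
cos(296°) = 0.4384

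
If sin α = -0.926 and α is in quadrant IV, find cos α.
cos α = 0.3775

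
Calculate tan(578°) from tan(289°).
tan(578°) = 2 tan 289° / (1 - tan²289°) = 0.7813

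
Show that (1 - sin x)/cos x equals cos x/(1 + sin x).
LHS = (1 - sin x)(1 + sin x) / (cos x(1 + sin x)) = (1 - sin²x) / (cos x(1 + sin x)) = cos²x / (cos x(1 + sin x)) = cos x/(1 + sin x) = RHS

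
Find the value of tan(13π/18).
tan(13π/18) = -1.192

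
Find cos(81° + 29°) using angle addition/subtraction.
cos(81° + 29°) = cos 81° cos 29° - sin 81° sin 29° = -0.342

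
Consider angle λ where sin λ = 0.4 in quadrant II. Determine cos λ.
cos λ = ±√(1 - sin²λ) = -0.9165 (negative in QII)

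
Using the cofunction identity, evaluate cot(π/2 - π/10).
cot(π/2 - π/10) = tan(π/10) = 0.3249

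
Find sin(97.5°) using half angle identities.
sin(97.5°) = √((1 - cos 195°)/2) = 0.9914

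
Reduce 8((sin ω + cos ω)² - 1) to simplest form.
8((sin ω + cos ω)² - 1) = 8(sin(2ω)) (using Pythagorean + double angle)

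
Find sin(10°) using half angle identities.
sin(10°) = √((1 - cos 20°)/2) = 0.1736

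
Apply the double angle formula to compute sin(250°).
sin(250°) = 2 sin 125° cos 125° = -0.9397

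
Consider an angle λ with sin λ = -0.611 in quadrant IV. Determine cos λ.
cos λ = √(1 - sin²λ) = 0.7916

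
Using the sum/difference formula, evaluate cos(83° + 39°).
cos(83° + 39°) = cos 83° cos 39° - sin 83° sin 39° = -0.5299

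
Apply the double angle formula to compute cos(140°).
cos(140°) = cos²70° - sin²70° = -0.766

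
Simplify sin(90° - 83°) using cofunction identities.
sin(90° - 83°) = cos(83°)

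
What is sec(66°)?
sec(66°) = 2.459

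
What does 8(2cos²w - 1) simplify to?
8(2cos²w - 1) = 8(cos(2w)) (using Double angle)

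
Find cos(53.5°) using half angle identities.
cos(53.5°) = √((1 + cos 107°)/2) = 0.5948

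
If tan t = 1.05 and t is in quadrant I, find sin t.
sin t = 0.7241 (using tan²t + 1 = sec²t)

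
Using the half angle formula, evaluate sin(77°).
sin(77°) = √((1 - cos 154°)/2) = 0.9744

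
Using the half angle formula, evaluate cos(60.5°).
cos(60.5°) = √((1 + cos 121°)/2) = 0.4924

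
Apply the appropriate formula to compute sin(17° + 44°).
sin(17° + 44°) = sin 17° cos 44° + cos 17° sin 44° = 0.8746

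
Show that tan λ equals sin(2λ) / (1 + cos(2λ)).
RHS = 2 sin λ cos λ / (2cos²λ) = sin λ/cos λ = tan λ = LHS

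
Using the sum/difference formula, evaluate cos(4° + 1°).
cos(4° + 1°) = cos 4° cos 1° - sin 4° sin 1° = 0.9962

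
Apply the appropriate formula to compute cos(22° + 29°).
cos(22° + 29°) = cos 22° cos 29° - sin 22° sin 29° = 0.6293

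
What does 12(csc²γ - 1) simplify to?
12(csc²γ - 1) = 12(cot²γ) (using Pythagorean identity)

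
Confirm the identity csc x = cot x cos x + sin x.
RHS = cos²x/sin x + sin x = (cos²x + sin²x)/sin x = 1/sin x = csc x = LHS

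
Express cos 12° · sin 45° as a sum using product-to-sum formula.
cos 12° sin 45° = (1/2)[sin(12°+45°) - sin(12°-45°)]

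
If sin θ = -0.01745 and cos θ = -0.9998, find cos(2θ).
cos(2θ) = cos²θ - sin²θ = 0.9993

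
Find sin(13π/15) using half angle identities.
sin(13π/15) = √((1 - cos 26π/15)/2) = 0.4067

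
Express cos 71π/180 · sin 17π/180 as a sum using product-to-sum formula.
cos 71π/180 sin 17π/180 = (1/2)[sin(71π/180+17π/180) - sin(71π/180-17π/180)]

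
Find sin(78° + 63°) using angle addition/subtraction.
sin(78° + 63°) = sin 78° cos 63° + cos 78° sin 63° = 0.6293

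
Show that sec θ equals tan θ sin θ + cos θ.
RHS = sin²θ/cos θ + cos θ = (sin²θ + cos²θ)/cos θ = 1/cos θ = sec θ = LHS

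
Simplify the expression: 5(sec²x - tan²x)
5(sec²x - tan²x) = 5 (using Pythagorean identity)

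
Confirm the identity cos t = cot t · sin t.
RHS = (cos t/sin t) · sin t = cos t = LHS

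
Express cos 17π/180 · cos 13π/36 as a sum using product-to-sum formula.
cos 17π/180 cos 13π/36 = (1/2)[cos(17π/180-13π/36) + cos(17π/180+13π/36)]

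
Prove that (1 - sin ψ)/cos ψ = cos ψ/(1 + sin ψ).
LHS = (1 - sin ψ)(1 + sin ψ) / (cos ψ(1 + sin ψ)) = (1 - sin²ψ) / (cos ψ(1 + sin ψ)) = cos²ψ / (cos ψ(1 + sin ψ)) = cos ψ/(1 + sin ψ) = RHS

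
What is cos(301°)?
cos(301°) = 0.515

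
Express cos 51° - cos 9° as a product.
cos 51° - cos 9° = -2 sin(30°) sin(21°)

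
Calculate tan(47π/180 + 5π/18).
tan(47π/180 + 5π/18) = (tan 47π/180 + tan 5π/18)/(1 - tan 47π/180 tan 5π/18) = -8.144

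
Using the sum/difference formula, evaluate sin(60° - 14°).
sin(60° - 14°) = sin 60° cos 14° - cos 60° sin 14° = 0.7193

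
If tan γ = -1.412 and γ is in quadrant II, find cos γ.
cos γ = -0.578 (using tan²γ + 1 = sec²γ)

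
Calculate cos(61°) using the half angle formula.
cos(61°) = √((1 + cos 122°)/2) = 0.4848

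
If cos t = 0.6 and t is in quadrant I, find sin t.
sin t = 0.8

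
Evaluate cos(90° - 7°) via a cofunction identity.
cos(90° - 7°) = sin(7°) = 0.1219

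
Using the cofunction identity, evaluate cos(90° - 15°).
cos(90° - 15°) = sin(15°) = (√6-√2)/4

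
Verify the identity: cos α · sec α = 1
LHS = cos α · (1/cos α) = 1 = RHS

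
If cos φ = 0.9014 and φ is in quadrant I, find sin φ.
sin φ = 0.433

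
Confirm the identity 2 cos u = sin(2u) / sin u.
RHS = 2 sin u cos u / sin u = 2 cos u = LHS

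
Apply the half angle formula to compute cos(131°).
cos(131°) = -√((1 + cos 262°)/2) = -0.6561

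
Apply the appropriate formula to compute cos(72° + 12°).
cos(72° + 12°) = cos 72° cos 12° - sin 72° sin 12° = 0.1045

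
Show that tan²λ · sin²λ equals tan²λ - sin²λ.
RHS = sin²λ/cos²λ - sin²λ = sin²λ(1/cos²λ - 1) = sin²λ · (1 - cos²λ)/cos²λ = sin²λ · sin²λ/cos²λ = sin²λ · tan²λ = LHS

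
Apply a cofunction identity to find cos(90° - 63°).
cos(90° - 63°) = sin(63°) = 0.891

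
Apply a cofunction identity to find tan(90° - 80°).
tan(90° - 80°) = cot(80°) = 0.1763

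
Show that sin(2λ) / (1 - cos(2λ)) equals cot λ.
LHS = 2 sin λ cos λ / (2sin²λ) = cos λ/sin λ = cot λ = RHS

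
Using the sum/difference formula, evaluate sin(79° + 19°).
sin(79° + 19°) = sin 79° cos 19° + cos 79° sin 19° = 0.9903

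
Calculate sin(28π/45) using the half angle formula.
sin(28π/45) = √((1 - cos 56π/45)/2) = 0.9272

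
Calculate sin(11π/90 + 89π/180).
sin(11π/90 + 89π/180) = sin 11π/90 cos 89π/180 + cos 11π/90 sin 89π/180 = 0.9336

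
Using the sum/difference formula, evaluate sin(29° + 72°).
sin(29° + 72°) = sin 29° cos 72° + cos 29° sin 72° = 0.9816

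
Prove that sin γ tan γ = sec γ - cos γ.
RHS = 1/cos γ - cos γ = (1 - cos²γ)/cos γ = sin²γ/cos γ = sin γ · (sin γ/cos γ) = sin γ tan γ = LHS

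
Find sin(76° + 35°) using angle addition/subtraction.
sin(76° + 35°) = sin 76° cos 35° + cos 76° sin 35° = 0.9336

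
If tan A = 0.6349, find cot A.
cot A = 1/tan A = 1.575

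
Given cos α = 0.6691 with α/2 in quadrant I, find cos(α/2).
cos(α/2) = ±√((1 + cos α)/2); positive since α/2 ∈ QI, so cos(α/2) = 0.9135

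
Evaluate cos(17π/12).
cos(17π/12) = -(√6-√2)/4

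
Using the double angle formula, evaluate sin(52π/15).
sin(52π/15) = 2 sin 26π/15 cos 26π/15 = -0.9945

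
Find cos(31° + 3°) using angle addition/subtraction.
cos(31° + 3°) = cos 31° cos 3° - sin 31° sin 3° = 0.829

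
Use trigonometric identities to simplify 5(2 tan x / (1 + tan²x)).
5(2 tan x / (1 + tan²x)) = 5(sin(2x)) (using Double angle)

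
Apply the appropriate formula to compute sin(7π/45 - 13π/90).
sin(7π/45 - 13π/90) = sin 7π/45 cos 13π/90 - cos 7π/45 sin 13π/90 = 0.0349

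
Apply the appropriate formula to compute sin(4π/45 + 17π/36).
sin(4π/45 + 17π/36) = sin 4π/45 cos 17π/36 + cos 4π/45 sin 17π/36 = 0.9816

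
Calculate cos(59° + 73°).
cos(59° + 73°) = cos 59° cos 73° - sin 59° sin 73° = -0.6691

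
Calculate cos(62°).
cos(62°) = 0.4695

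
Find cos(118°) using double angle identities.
cos(118°) = 1 - 2sin²59° = -0.4695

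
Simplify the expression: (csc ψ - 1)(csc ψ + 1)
(csc ψ - 1)(csc ψ + 1) = cot²ψ (using Diff. of squares)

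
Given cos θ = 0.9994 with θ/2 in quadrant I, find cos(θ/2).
cos(θ/2) = ±√((1 + cos θ)/2); positive since θ/2 ∈ QI, so cos(θ/2) = 0.9998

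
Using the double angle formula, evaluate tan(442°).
tan(442°) = 2 tan 221° / (1 - tan²221°) = 7.115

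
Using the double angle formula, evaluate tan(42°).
tan(42°) = 2 tan 21° / (1 - tan²21°) = 0.9004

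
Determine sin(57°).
sin(57°) = 0.8387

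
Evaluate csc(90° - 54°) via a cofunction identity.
csc(90° - 54°) = sec(54°) = 1.701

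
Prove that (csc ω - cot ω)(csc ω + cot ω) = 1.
LHS = csc²ω - cot²ω = (1 + cot²ω) - cot²ω = 1 = RHS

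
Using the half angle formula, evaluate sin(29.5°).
sin(29.5°) = √((1 - cos 59°)/2) = 0.4924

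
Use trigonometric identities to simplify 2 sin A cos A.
2 sin A cos A = sin(2A) (using Double angle)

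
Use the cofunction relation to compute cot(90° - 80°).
cot(90° - 80°) = tan(80°) = 5.671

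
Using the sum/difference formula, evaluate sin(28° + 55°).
sin(28° + 55°) = sin 28° cos 55° + cos 28° sin 55° = 0.9925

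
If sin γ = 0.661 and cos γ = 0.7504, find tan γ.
tan γ = sin γ / cos γ = 0.8809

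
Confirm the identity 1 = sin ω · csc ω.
RHS = sin ω · (1/sin ω) = 1 = LHS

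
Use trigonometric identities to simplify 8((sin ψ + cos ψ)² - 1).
8((sin ψ + cos ψ)² - 1) = 8(sin(2ψ)) (using Pythagorean + double angle)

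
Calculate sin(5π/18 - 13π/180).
sin(5π/18 - 13π/180) = sin 5π/18 cos 13π/180 - cos 5π/18 sin 13π/180 = 0.6018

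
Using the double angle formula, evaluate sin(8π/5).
sin(8π/5) = 2 sin 4π/5 cos 4π/5 = -0.9511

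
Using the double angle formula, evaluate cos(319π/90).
cos(319π/90) = cos²319π/180 - sin²319π/180 = 0.1392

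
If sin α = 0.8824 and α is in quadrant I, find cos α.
cos α = 0.4705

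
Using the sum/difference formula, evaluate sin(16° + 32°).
sin(16° + 32°) = sin 16° cos 32° + cos 16° sin 32° = 0.7431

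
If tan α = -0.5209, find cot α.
cot α = 1/tan α = -1.92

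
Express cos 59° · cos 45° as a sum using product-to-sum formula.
cos 59° cos 45° = (1/2)[cos(59°-45°) + cos(59°+45°)]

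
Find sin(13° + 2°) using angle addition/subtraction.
sin(13° + 2°) = sin 13° cos 2° + cos 13° sin 2° = (√6-√2)/4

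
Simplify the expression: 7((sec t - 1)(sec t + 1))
7((sec t - 1)(sec t + 1)) = 7(tan²t) (using Diff. of squares)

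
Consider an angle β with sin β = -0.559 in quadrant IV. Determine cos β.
cos β = √(1 - sin²β) = 0.8292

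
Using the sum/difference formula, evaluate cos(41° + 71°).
cos(41° + 71°) = cos 41° cos 71° - sin 41° sin 71° = -0.3746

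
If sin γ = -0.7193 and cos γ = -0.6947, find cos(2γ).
cos(2γ) = cos²γ - sin²γ = -0.03478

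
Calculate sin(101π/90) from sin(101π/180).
sin(101π/90) = 2 sin 101π/180 cos 101π/180 = -0.3746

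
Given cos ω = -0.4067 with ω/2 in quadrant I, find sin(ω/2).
sin(ω/2) = ±√((1 - cos ω)/2); positive since ω/2 ∈ QI, so sin(ω/2) = 0.8387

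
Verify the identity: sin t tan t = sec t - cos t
RHS = 1/cos t - cos t = (1 - cos²t)/cos t = sin²t/cos t = sin t · (sin t/cos t) = sin t tan t = LHS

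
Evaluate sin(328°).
sin(328°) = -0.5299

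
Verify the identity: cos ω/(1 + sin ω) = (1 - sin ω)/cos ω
RHS = (1 - sin ω)(1 + sin ω) / (cos ω(1 + sin ω)) = (1 - sin²ω) / (cos ω(1 + sin ω)) = cos²ω / (cos ω(1 + sin ω)) = cos ω/(1 + sin ω) = LHS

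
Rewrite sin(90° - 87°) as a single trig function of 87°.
sin(90° - 87°) = cos(87°)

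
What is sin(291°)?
sin(291°) = -0.9336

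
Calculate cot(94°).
cot(94°) = -0.06993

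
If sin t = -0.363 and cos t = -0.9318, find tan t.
tan t = sin t / cos t = 0.3896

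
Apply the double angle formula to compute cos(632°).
cos(632°) = cos²316° - sin²316° = 0.0349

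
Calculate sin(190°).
sin(190°) = -0.1736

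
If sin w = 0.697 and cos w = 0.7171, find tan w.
tan w = sin w / cos w = 0.972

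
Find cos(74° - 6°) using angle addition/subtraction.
cos(74° - 6°) = cos 74° cos 6° + sin 74° sin 6° = 0.3746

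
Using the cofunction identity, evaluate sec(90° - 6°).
sec(90° - 6°) = csc(6°) = 9.567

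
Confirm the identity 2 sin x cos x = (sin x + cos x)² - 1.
RHS = sin²x + 2 sin x cos x + cos²x - 1 = (sin²x + cos²x) + 2 sin x cos x - 1 = 1 + 2 sin x cos x - 1 = 2 sin x cos x = LHS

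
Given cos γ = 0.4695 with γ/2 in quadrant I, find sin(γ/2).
sin(γ/2) = ±√((1 - cos γ)/2); positive since γ/2 ∈ QI, so sin(γ/2) = 0.515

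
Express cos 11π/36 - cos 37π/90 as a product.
cos 11π/36 - cos 37π/90 = -2 sin(43π/120) sin(-19π/360)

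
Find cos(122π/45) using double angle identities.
cos(122π/45) = cos²61π/45 - sin²61π/45 = -0.6157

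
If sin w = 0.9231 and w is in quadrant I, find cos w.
cos w = 0.3846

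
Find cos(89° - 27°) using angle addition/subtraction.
cos(89° - 27°) = cos 89° cos 27° + sin 89° sin 27° = 0.4695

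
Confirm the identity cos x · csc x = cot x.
LHS = cos x · (1/sin x) = cos x/sin x = cot x = RHS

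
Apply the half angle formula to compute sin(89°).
sin(89°) = √((1 - cos 178°)/2) = 0.9998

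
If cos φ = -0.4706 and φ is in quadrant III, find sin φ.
sin φ = -0.8823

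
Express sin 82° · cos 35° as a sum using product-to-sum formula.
sin 82° cos 35° = (1/2)[sin(82°+35°) + sin(82°-35°)]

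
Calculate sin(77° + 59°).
sin(77° + 59°) = sin 77° cos 59° + cos 77° sin 59° = 0.6947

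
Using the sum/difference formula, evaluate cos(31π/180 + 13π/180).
cos(31π/180 + 13π/180) = cos 31π/180 cos 13π/180 - sin 31π/180 sin 13π/180 = 0.7193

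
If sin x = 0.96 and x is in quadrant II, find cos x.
cos x = -0.28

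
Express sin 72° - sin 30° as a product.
sin 72° - sin 30° = 2 cos(51°) sin(21°)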